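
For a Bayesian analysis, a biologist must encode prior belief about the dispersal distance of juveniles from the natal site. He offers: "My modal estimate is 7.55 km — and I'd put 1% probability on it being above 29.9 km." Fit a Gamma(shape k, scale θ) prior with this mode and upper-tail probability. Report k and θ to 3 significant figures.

Gamma(k,θ) with k>1 has mode (k−1)θ, so θ = 7.55/(k−1).
Need P(X < 29.9) = 0.99 with θ tied to k this way. Start at k = 2, θ = 7.55: P(X<29.9) ≈ 0.905.
Too low — raise k to concentrate. Iterating converges to k ≈ 3.21.
Then θ = 7.55/(3.21−1) ≈ 3.41.

k ≈ 3.21, θ ≈ 3.41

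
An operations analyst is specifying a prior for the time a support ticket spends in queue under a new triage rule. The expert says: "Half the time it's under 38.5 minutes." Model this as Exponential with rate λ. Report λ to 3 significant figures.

λ ≈ 0.018

Exponential median = ln 2 / λ, so λ = ln 2 / 38.5 = 0.018.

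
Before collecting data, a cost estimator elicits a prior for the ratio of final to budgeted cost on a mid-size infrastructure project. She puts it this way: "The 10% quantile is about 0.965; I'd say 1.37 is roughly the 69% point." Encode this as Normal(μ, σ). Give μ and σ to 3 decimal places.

For Normal(μ,σ), the p-quantile is μ + z_p·σ. Here z_{0.1} = -1.282, z_{0.69} = 0.4959.
So 0.965 = μ − 1.282σ and 1.37 = μ + 0.4959σ.
Subtracting: σ = (1.37 − 0.965)/(0.4959 − (-1.282)) = 0.228.
Then μ = 0.965 − (-1.282)·0.228 = 1.257.

μ = 1.257, σ = 0.228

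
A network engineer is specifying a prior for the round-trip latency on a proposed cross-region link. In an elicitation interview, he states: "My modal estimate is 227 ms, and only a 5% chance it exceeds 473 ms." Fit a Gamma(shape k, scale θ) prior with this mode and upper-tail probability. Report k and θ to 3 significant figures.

k ≈ 6.13, θ ≈ 44.3

Gamma(k,θ) with k>1 has mode (k−1)θ, so θ = 227/(k−1).
Need P(X < 473) = 0.95 with θ tied to k this way. Start at k = 2, θ = 227: P(X<473) ≈ 0.616.
Too low — raise k to concentrate. Iterating converges to k ≈ 6.13.
Then θ = 227/(6.13−1) ≈ 44.3.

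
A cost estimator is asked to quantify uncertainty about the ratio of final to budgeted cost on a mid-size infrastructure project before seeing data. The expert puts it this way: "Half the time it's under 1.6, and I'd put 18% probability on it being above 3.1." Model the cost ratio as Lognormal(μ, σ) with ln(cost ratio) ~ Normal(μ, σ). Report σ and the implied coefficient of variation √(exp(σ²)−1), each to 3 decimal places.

σ ≈ 0.723, CV ≈ 0.828

If T ~ Lognormal(μ,σ) then ln T ~ Normal(μ,σ), so the p-quantile of ln T is μ + z_p·σ.
ln(1.6) = 0.47 and ln(3.1) = 1.131; z_{0.5} = 0, z_{0.82} = 0.9154.
σ = (1.131 − 0.47)/(0.9154 − (0)) = 0.723.
μ = 0.47 − (0)·0.723 = 0.470.
CV = √(exp(σ²)−1) = √(exp(0.5221)−1) = 0.828.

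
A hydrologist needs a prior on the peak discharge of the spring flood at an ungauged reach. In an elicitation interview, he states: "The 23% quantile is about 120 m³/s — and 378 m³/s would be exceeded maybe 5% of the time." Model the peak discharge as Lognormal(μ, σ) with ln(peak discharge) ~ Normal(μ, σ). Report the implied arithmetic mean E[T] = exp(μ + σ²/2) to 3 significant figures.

If T ~ Lognormal(μ,σ) then ln T ~ Normal(μ,σ), so the p-quantile of ln T is μ + z_p·σ.
ln(120) = 4.787 and ln(378) = 5.935; z_{0.23} = -0.7388, z_{0.95} = 1.645.
σ = (5.935 − 4.787)/(1.645 − (-0.7388)) = 0.481.
μ = 4.787 − (-0.7388)·0.481 = 5.143.
E[T] = exp(μ + σ²/2) = exp(5.143 + 0.1159) = 192 m³/s.

E[T] ≈ 192 m³/s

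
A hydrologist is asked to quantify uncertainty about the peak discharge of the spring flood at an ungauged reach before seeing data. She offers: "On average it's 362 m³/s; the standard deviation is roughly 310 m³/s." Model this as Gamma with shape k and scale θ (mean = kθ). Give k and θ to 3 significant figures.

k ≈ 1.36, θ ≈ 265

For Gamma(k, scale θ): mean = kθ, variance = kθ², so CV = 1/√k.
CV = SD/mean = 310/362 = 0.8564, hence k = 1/CV² = 1.36.
Then θ = mean/k = 362/1.36 = 265.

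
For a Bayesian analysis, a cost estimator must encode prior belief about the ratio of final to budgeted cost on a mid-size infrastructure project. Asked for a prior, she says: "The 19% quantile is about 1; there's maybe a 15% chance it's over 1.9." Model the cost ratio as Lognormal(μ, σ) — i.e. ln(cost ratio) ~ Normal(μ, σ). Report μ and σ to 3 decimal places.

If T ~ Lognormal(μ,σ) then ln T ~ Normal(μ,σ), so the p-quantile of ln T is μ + z_p·σ.
ln(1) = 0 and ln(1.9) = 0.6419; z_{0.19} = -0.8779, z_{0.85} = 1.036.
σ = (0.6419 − 0)/(1.036 − (-0.8779)) = 0.335.
μ = 0 − (-0.8779)·0.335 = 0.294.

μ ≈ 0.294, σ ≈ 0.335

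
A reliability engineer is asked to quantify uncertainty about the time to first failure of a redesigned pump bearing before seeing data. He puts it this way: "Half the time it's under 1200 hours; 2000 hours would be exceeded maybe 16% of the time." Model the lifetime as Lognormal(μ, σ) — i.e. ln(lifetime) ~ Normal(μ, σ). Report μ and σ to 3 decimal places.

μ ≈ 7.090, σ ≈ 0.514

If T ~ Lognormal(μ,σ) then ln T ~ Normal(μ,σ), so the p-quantile of ln T is μ + z_p·σ.
ln(1200) = 7.09 and ln(2000) = 7.601; z_{0.5} = 0, z_{0.84} = 0.9945.
σ = (7.601 − 7.09)/(0.9945 − (0)) = 0.514.
μ = 7.09 − (0)·0.514 = 7.090.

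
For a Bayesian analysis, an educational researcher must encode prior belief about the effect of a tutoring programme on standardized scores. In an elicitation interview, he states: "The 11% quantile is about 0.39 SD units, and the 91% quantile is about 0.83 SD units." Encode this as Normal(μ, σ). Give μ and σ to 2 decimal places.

For Normal(μ,σ), the p-quantile is μ + z_p·σ. Here z_{0.11} = -1.227, z_{0.91} = 1.341.
So 0.39 = μ − 1.227σ and 0.83 = μ + 1.341σ.
Subtracting: σ = (0.83 − 0.39)/(1.341 − (-1.227)) = 0.17.
Then μ = 0.39 − (-1.227)·0.17 = 0.60.

μ = 0.60, σ = 0.17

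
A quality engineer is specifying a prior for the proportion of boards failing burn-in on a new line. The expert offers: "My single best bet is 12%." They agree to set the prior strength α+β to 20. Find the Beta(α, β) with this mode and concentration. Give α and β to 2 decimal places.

For α,β > 1 the Beta mode is (α−1)/(α+β−2). With α+β = 20, the mode is (α−1)/18.
Set (α−1)/18 = 0.12 → α = 1 + 0.12·18 = 3.16.
β = 20 − α = 16.84.

α = 3.16, β = 16.84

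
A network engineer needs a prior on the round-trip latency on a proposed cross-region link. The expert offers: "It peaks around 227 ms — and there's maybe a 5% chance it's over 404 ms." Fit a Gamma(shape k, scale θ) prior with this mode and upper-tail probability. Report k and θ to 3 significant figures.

k ≈ 9.39, θ ≈ 27.1

Gamma(k,θ) with k>1 has mode (k−1)θ, so θ = 227/(k−1).
Need P(X < 404) = 0.95 with θ tied to k this way. Start at k = 2, θ = 227: P(X<404) ≈ 0.531.
Too low — raise k to concentrate. Iterating converges to k ≈ 9.39.
Then θ = 227/(9.39−1) ≈ 27.1.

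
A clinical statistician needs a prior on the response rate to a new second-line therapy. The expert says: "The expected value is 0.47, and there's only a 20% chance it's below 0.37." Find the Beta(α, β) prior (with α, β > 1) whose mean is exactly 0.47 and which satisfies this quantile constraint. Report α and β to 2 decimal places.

With mean 0.47 fixed, write α = 0.47s, β = 0.53s where s = α+β.
Need P(θ < 0.37) = 0.2 under Beta(0.47s, 0.53s). Normal approximation: (q−m)/√(m(1−m)/s) ≈ z_{0.2} = -0.842, so s ≈ 0.47·0.53·(-0.842)²/(0.37−0.47)² = 17.6.
At s = 17.6: P(θ<0.37) ≈ 0.202. Adjusting to match 0.2 gives s ≈ 17.88.
So α = 0.47·17.88 ≈ 8.40, β = 0.53·17.88 ≈ 9.48.

α ≈ 8.40, β ≈ 9.48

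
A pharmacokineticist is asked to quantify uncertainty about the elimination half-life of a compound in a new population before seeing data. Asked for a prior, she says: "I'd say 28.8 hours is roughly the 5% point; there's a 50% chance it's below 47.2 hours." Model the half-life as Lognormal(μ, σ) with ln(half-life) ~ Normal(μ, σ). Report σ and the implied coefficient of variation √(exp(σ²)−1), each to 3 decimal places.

σ ≈ 0.300, CV ≈ 0.307

If T ~ Lognormal(μ,σ) then ln T ~ Normal(μ,σ), so the p-quantile of ln T is μ + z_p·σ.
ln(28.8) = 3.36 and ln(47.2) = 3.854; z_{0.05} = -1.645, z_{0.5} = 0.
σ = (3.854 − 3.36)/(0 − (-1.645)) = 0.300.
μ = 3.36 − (-1.645)·0.300 = 3.854.
CV = √(exp(σ²)−1) = √(exp(0.0902)−1) = 0.307.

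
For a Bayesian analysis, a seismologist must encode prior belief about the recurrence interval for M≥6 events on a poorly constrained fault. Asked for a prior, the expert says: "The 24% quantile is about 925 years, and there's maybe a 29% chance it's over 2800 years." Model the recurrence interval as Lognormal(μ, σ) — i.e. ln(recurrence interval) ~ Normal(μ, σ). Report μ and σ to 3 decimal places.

μ ≈ 7.451, σ ≈ 0.879

If T ~ Lognormal(μ,σ) then ln T ~ Normal(μ,σ), so the p-quantile of ln T is μ + z_p·σ.
ln(925) = 6.83 and ln(2800) = 7.937; z_{0.24} = -0.7063, z_{0.71} = 0.5534.
σ = (7.937 − 6.83)/(0.5534 − (-0.7063)) = 0.879.
μ = 6.83 − (-0.7063)·0.879 = 7.451.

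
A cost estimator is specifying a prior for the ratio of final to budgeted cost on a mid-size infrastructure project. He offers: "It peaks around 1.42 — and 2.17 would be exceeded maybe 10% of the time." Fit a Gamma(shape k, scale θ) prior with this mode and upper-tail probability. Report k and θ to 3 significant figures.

Gamma(k,θ) with k>1 has mode (k−1)θ, so θ = 1.42/(k−1).
Need P(X < 2.17) = 0.9 with θ tied to k this way. Start at k = 2, θ = 1.42: P(X<2.17) ≈ 0.452.
Too low — raise k to concentrate. Iterating converges to k ≈ 11.4.
Then θ = 1.42/(11.4−1) ≈ 0.137.

k ≈ 11.4, θ ≈ 0.137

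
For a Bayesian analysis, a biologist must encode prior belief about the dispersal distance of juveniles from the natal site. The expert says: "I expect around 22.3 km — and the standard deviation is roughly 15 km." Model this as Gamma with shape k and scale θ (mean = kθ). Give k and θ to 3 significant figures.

k ≈ 2.21, θ ≈ 10.1

For Gamma(k, scale θ): mean = kθ, variance = kθ², so CV = 1/√k.
CV = SD/mean = 15/22.3 = 0.6726, hence k = 1/CV² = 2.21.
Then θ = mean/k = 22.3/2.21 = 10.1.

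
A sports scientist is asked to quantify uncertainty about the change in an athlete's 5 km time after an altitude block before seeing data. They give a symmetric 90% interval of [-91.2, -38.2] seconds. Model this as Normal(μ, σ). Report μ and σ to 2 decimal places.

μ = -64.70, σ = 16.11

A symmetric 90% interval runs μ ± z·σ with z = 1.645.
Half-width = 26.5, so σ = 26.5/1.645 = 16.11.
μ is the interval midpoint, -64.70.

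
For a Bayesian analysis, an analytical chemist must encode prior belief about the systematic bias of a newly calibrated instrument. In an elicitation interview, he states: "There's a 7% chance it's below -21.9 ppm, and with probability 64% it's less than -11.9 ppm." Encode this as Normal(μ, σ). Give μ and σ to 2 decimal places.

μ = -13.85, σ = 5.45

For Normal(μ,σ), the p-quantile is μ + z_p·σ. Here z_{0.07} = -1.476, z_{0.64} = 0.3585.
So -21.9 = μ − 1.476σ and -11.9 = μ + 0.3585σ.
Subtracting: σ = (-11.9 − -21.9)/(0.3585 − (-1.476)) = 5.45.
Then μ = -21.9 − (-1.476)·5.45 = -13.85.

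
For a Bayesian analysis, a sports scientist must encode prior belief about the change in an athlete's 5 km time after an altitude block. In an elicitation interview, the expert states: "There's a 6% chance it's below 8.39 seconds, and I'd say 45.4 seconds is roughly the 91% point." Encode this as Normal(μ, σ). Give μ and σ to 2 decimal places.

The p-quantile of Normal(μ,σ) is μ + z_p·σ, with z_{0.06} = -1.555 and z_{0.91} = 1.341.
Eliminate σ: μ = (z₂·x₁ − z₁·x₂)/(z₂ − z₁) = (1.341·8.39 − (-1.555)·45.4)/2.896 = 28.26.
Then σ = (x₂ − x₁)/(z₂ − z₁) = (45.4 − 8.39)/2.896 = 12.78.

μ = 28.26, σ = 12.78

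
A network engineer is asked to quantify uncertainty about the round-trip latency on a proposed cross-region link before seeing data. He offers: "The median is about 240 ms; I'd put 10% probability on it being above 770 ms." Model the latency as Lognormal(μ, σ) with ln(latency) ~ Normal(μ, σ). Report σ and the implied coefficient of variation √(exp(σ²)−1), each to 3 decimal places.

If T ~ Lognormal(μ,σ) then ln T ~ Normal(μ,σ), so the p-quantile of ln T is μ + z_p·σ.
ln(240) = 5.481 and ln(770) = 6.646; z_{0.5} = 0, z_{0.9} = 1.282.
σ = (6.646 − 5.481)/(1.282 − (0)) = 0.910.
μ = 5.481 − (0)·0.910 = 5.481.
CV = √(exp(σ²)−1) = √(exp(0.8274)−1) = 1.135.

σ ≈ 0.910, CV ≈ 1.135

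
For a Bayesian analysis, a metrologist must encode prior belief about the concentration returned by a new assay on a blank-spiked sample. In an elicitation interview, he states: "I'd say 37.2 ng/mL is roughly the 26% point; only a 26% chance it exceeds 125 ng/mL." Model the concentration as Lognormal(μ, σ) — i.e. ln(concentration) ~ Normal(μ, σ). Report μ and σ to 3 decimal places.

μ ≈ 4.222, σ ≈ 0.942

If T ~ Lognormal(μ,σ) then ln T ~ Normal(μ,σ), so the p-quantile of ln T is μ + z_p·σ.
ln(37.2) = 3.616 and ln(125) = 4.828; z_{0.26} = -0.6433, z_{0.74} = 0.6433.
σ = (4.828 − 3.616)/(0.6433 − (-0.6433)) = 0.942.
μ = 3.616 − (-0.6433)·0.942 = 4.222.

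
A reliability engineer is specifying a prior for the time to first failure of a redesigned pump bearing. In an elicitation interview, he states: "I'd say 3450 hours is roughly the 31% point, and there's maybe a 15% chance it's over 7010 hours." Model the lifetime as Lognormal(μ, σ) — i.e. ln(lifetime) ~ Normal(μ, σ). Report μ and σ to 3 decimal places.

If T ~ Lognormal(μ,σ) then ln T ~ Normal(μ,σ), so the p-quantile of ln T is μ + z_p·σ.
ln(3450) = 8.146 and ln(7010) = 8.855; z_{0.31} = -0.4959, z_{0.85} = 1.036.
σ = (8.855 − 8.146)/(1.036 − (-0.4959)) = 0.463.
μ = 8.146 − (-0.4959)·0.463 = 8.376.

μ ≈ 8.376, σ ≈ 0.463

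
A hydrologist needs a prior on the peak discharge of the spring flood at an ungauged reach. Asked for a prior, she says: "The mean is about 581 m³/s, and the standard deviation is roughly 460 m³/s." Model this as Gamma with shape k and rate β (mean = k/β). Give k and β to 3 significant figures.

For Gamma(k, rate β): mean = k/β, variance = k/β², so CV = 1/√k.
CV = SD/mean = 460/581 = 0.7917, hence k = 1/CV² = 1.6.
Then β = k/mean = 1.6/581 = 0.00275.

k ≈ 1.6, β ≈ 0.00275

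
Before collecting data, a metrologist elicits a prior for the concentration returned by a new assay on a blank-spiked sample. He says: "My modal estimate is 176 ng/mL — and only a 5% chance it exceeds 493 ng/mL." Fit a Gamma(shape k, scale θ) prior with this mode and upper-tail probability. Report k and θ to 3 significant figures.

Gamma(k,θ) with k>1 has mode (k−1)θ, so θ = 176/(k−1).
Need P(X < 493) = 0.95 with θ tied to k this way. Start at k = 2, θ = 176: P(X<493) ≈ 0.769.
Too low — raise k to concentrate. Iterating converges to k ≈ 3.52.
Then θ = 176/(3.52−1) ≈ 69.8.

k ≈ 3.52, θ ≈ 69.8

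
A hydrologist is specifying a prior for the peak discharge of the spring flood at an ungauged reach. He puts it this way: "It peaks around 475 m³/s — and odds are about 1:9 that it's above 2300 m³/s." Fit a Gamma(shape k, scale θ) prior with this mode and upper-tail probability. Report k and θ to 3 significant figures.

Gamma(k,θ) with k>1 has mode (k−1)θ, so θ = 475/(k−1).
Need P(X < 2300) = 0.9 with θ tied to k this way. Start at k = 2, θ = 475: P(X<2300) ≈ 0.954.
Too high — lower k to spread out. Iterating converges to k ≈ 1.71.
Then θ = 475/(1.71−1) ≈ 665.

k ≈ 1.71, θ ≈ 665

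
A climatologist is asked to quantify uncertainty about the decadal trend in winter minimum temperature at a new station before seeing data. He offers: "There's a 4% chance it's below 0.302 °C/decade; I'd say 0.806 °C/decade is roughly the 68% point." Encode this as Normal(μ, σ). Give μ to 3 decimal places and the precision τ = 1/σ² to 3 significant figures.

For Normal(μ,σ), the p-quantile is μ + z_p·σ. Here z_{0.04} = -1.751, z_{0.68} = 0.4677.
So 0.302 = μ − 1.751σ and 0.806 = μ + 0.4677σ.
Subtracting: σ = (0.806 − 0.302)/(0.4677 − (-1.751)) = 0.227.
Then μ = 0.302 − (-1.751)·0.227 = 0.700.
Precision τ = 1/σ² = 1/0.2272² = 19.4.

μ = 0.700, τ = 19.4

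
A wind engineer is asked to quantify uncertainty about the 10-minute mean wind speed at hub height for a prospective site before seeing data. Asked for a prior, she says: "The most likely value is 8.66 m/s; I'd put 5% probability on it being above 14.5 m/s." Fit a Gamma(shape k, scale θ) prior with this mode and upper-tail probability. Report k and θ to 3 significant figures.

Gamma(k,θ) with k>1 has mode (k−1)θ, so θ = 8.66/(k−1).
Need P(X < 14.5) = 0.95 with θ tied to k this way. Start at k = 2, θ = 8.66: P(X<14.5) ≈ 0.499.
Too low — raise k to concentrate. Iterating converges to k ≈ 11.5.
Then θ = 8.66/(11.5−1) ≈ 0.824.

k ≈ 11.5, θ ≈ 0.824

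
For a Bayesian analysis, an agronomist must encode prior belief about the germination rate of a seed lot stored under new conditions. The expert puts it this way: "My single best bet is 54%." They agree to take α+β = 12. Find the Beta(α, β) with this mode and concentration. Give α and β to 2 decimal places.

For α,β > 1 the Beta mode is (α−1)/(α+β−2). With α+β = 12, the mode is (α−1)/10.
Set (α−1)/10 = 0.54 → α = 1 + 0.54·10 = 6.40.
β = 12 − α = 5.60.

α = 6.40, β = 5.60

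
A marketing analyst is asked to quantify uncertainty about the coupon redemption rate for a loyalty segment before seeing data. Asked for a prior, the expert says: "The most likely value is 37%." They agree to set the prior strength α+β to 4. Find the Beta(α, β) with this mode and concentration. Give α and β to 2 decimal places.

For α,β > 1 the Beta mode is (α−1)/(α+β−2). With α+β = 4, the mode is (α−1)/2.
Set (α−1)/2 = 0.37 → α = 1 + 0.37·2 = 1.74.
β = 4 − α = 2.26.

α = 1.74, β = 2.26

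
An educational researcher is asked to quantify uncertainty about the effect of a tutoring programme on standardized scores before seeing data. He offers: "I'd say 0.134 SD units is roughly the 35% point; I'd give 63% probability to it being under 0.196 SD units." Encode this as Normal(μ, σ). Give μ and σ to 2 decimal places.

For Normal(μ,σ), the p-quantile is μ + z_p·σ. Here z_{0.35} = -0.3853, z_{0.63} = 0.3319.
So 0.134 = μ − 0.3853σ and 0.196 = μ + 0.3319σ.
Subtracting: σ = (0.196 − 0.134)/(0.3319 − (-0.3853)) = 0.09.
Then μ = 0.134 − (-0.3853)·0.09 = 0.17.

μ = 0.17, σ = 0.09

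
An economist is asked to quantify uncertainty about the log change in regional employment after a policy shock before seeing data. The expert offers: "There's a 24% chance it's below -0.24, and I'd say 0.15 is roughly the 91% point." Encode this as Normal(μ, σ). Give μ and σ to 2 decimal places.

The p-quantile of Normal(μ,σ) is μ + z_p·σ, with z_{0.24} = -0.7063 and z_{0.91} = 1.341.
Eliminate σ: μ = (z₂·x₁ − z₁·x₂)/(z₂ − z₁) = (1.341·-0.24 − (-0.7063)·0.15)/2.047 = -0.11.
Then σ = (x₂ − x₁)/(z₂ − z₁) = (0.15 − -0.24)/2.047 = 0.19.

μ = -0.11, σ = 0.19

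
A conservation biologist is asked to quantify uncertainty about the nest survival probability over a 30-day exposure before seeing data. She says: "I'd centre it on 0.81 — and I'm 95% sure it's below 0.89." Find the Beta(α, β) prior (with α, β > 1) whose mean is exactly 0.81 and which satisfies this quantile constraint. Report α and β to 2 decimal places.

With mean 0.81 fixed, write α = 0.81s, β = 0.19s where s = α+β.
Need P(θ < 0.89) = 0.95 under Beta(0.81s, 0.19s). Normal approximation: (q−m)/√(m(1−m)/s) ≈ z_{0.95} = 1.64, so s ≈ 0.81·0.19·(1.64)²/(0.89−0.81)² = 65.1.
At s = 65.1: P(θ<0.89) ≈ 0.966. Adjusting to match 0.95 gives s ≈ 54.10.
So α = 0.81·54.10 ≈ 43.82, β = 0.19·54.10 ≈ 10.28.

α ≈ 43.82, β ≈ 10.28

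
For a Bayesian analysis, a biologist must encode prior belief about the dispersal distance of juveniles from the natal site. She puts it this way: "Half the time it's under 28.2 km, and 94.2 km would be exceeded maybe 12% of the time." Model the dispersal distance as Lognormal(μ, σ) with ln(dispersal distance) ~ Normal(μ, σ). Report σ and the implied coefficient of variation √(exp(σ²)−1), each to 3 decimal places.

σ ≈ 1.026, CV ≈ 1.367

If T ~ Lognormal(μ,σ) then ln T ~ Normal(μ,σ), so the p-quantile of ln T is μ + z_p·σ.
ln(28.2) = 3.339 and ln(94.2) = 4.545; z_{0.5} = 0, z_{0.88} = 1.175.
σ = (4.545 − 3.339)/(1.175 − (0)) = 1.026.
μ = 3.339 − (0)·1.026 = 3.339.
CV = √(exp(σ²)−1) = √(exp(1.0537)−1) = 1.367.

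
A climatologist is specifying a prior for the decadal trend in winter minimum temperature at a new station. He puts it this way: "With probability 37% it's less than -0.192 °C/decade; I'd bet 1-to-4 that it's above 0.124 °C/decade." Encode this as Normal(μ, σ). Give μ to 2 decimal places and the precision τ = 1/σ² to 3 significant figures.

For Normal(μ,σ), the p-quantile is μ + z_p·σ. Here z_{0.37} = -0.3319, z_{0.8} = 0.8416.
So -0.192 = μ − 0.3319σ and 0.124 = μ + 0.8416σ.
Subtracting: σ = (0.124 − -0.192)/(0.8416 − (-0.3319)) = 0.27.
Then μ = -0.192 − (-0.3319)·0.27 = -0.10.
Precision τ = 1/σ² = 1/0.2693² = 13.8.

μ = -0.10, τ = 13.8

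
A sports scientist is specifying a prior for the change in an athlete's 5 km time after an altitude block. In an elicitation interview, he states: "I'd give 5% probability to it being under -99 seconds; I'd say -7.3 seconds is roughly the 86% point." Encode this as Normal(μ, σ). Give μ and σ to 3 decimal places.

The p-quantile of Normal(μ,σ) is μ + z_p·σ, with z_{0.05} = -1.645 and z_{0.86} = 1.08.
Eliminate σ: μ = (z₂·x₁ − z₁·x₂)/(z₂ − z₁) = (1.08·-99 − (-1.645)·-7.3)/2.725 = -43.652.
Then σ = (x₂ − x₁)/(z₂ − z₁) = (-7.3 − -99)/2.725 = 33.649.

μ = -43.652, σ = 33.649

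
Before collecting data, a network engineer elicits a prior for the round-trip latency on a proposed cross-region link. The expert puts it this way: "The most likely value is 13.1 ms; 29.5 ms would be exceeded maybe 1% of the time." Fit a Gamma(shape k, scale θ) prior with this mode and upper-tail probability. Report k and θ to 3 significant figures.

Gamma(k,θ) with k>1 has mode (k−1)θ, so θ = 13.1/(k−1).
Need P(X < 29.5) = 0.99 with θ tied to k this way. Start at k = 2, θ = 13.1: P(X<29.5) ≈ 0.658.
Too low — raise k to concentrate. Iterating converges to k ≈ 8.28.
Then θ = 13.1/(8.28−1) ≈ 1.8.

k ≈ 8.28, θ ≈ 1.8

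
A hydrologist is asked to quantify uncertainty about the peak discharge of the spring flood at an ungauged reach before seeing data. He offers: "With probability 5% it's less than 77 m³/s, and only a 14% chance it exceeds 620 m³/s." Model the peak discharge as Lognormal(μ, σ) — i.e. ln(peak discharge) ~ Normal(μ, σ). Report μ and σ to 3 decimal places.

μ ≈ 5.603, σ ≈ 0.765

If T ~ Lognormal(μ,σ) then ln T ~ Normal(μ,σ), so the p-quantile of ln T is μ + z_p·σ.
ln(77) = 4.344 and ln(620) = 6.43; z_{0.05} = -1.645, z_{0.86} = 1.08.
σ = (6.43 − 4.344)/(1.08 − (-1.645)) = 0.765.
μ = 4.344 − (-1.645)·0.765 = 5.603.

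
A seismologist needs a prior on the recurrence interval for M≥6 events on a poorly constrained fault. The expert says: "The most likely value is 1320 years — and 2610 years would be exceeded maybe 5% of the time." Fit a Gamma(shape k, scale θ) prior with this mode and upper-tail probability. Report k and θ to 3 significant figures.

k ≈ 6.97, θ ≈ 221

Gamma(k,θ) with k>1 has mode (k−1)θ, so θ = 1320/(k−1).
Need P(X < 2610) = 0.95 with θ tied to k this way. Start at k = 2, θ = 1320: P(X<2610) ≈ 0.588.
Too low — raise k to concentrate. Iterating converges to k ≈ 6.97.
Then θ = 1320/(6.97−1) ≈ 221.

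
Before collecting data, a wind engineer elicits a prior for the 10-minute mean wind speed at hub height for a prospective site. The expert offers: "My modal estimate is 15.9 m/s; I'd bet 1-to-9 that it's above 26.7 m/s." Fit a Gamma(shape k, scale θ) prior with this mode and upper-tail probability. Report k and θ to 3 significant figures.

k ≈ 8.04, θ ≈ 2.26

Gamma(k,θ) with k>1 has mode (k−1)θ, so θ = 15.9/(k−1).
Need P(X < 26.7) = 0.9 with θ tied to k this way. Start at k = 2, θ = 15.9: P(X<26.7) ≈ 0.500.
Too low — raise k to concentrate. Iterating converges to k ≈ 8.04.
Then θ = 15.9/(8.04−1) ≈ 2.26.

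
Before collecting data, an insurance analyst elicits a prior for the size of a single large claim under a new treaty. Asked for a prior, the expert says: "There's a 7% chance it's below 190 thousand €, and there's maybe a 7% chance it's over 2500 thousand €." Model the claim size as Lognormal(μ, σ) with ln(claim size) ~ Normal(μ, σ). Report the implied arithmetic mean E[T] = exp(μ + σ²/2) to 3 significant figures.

E[T] ≈ 1010 thousand €

If T ~ Lognormal(μ,σ) then ln T ~ Normal(μ,σ), so the p-quantile of ln T is μ + z_p·σ.
ln(190) = 5.247 and ln(2500) = 7.824; z_{0.07} = -1.476, z_{0.93} = 1.476.
σ = (7.824 − 5.247)/(1.476 − (-1.476)) = 0.873.
μ = 5.247 − (-1.476)·0.873 = 6.536.
E[T] = exp(μ + σ²/2) = exp(6.536 + 0.3812) = 1010 thousand €.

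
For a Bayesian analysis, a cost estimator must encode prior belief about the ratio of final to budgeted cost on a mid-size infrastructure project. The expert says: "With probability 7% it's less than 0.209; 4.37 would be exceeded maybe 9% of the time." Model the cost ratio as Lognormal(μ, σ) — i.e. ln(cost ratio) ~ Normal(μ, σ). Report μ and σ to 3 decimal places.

μ ≈ 0.028, σ ≈ 1.079

If T ~ Lognormal(μ,σ) then ln T ~ Normal(μ,σ), so the p-quantile of ln T is μ + z_p·σ.
ln(0.209) = -1.565 and ln(4.37) = 1.475; z_{0.07} = -1.476, z_{0.91} = 1.341.
σ = (1.475 − -1.565)/(1.341 − (-1.476)) = 1.079.
μ = -1.565 − (-1.476)·1.079 = 0.028.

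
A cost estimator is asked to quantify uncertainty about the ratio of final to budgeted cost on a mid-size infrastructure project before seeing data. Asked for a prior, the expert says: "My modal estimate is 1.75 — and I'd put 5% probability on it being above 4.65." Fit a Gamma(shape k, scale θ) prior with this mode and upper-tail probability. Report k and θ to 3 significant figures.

k ≈ 3.82, θ ≈ 0.62

Gamma(k,θ) with k>1 has mode (k−1)θ, so θ = 1.75/(k−1).
Need P(X < 4.65) = 0.95 with θ tied to k this way. Start at k = 2, θ = 1.75: P(X<4.65) ≈ 0.743.
Too low — raise k to concentrate. Iterating converges to k ≈ 3.82.
Then θ = 1.75/(3.82−1) ≈ 0.62.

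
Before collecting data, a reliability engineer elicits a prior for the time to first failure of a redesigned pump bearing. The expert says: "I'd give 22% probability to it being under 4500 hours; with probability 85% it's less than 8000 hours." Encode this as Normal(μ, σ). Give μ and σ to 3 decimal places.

The p-quantile of Normal(μ,σ) is μ + z_p·σ, with z_{0.22} = -0.7722 and z_{0.85} = 1.036.
Eliminate σ: μ = (z₂·x₁ − z₁·x₂)/(z₂ − z₁) = (1.036·4500 − (-0.7722)·8000)/1.809 = 5994.325.
Then σ = (x₂ − x₁)/(z₂ − z₁) = (8000 − 4500)/1.809 = 1935.170.

μ = 5994.325, σ = 1935.170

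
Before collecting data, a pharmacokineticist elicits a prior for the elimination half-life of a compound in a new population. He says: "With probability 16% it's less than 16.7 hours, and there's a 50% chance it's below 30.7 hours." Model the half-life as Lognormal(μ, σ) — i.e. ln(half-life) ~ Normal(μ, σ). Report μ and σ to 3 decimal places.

If T ~ Lognormal(μ,σ) then ln T ~ Normal(μ,σ), so the p-quantile of ln T is μ + z_p·σ.
ln(16.7) = 2.815 and ln(30.7) = 3.424; z_{0.16} = -0.9945, z_{0.5} = 0.
σ = (3.424 − 2.815)/(0 − (-0.9945)) = 0.612.
μ = 2.815 − (-0.9945)·0.612 = 3.424.

μ ≈ 3.424, σ ≈ 0.612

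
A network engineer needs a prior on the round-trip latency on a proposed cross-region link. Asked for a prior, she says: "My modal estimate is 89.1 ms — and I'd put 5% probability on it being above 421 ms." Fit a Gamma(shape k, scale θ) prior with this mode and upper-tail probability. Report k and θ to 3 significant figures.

Gamma(k,θ) with k>1 has mode (k−1)θ, so θ = 89.1/(k−1).
Need P(X < 421) = 0.95 with θ tied to k this way. Start at k = 2, θ = 89.1: P(X<421) ≈ 0.949.
Too low — raise k to concentrate. Iterating converges to k ≈ 2.01.
Then θ = 89.1/(2.01−1) ≈ 88.6.

k ≈ 2.01, θ ≈ 88.6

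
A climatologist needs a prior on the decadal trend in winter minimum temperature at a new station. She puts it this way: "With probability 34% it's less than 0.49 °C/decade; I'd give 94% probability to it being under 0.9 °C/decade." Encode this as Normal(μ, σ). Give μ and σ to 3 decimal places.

μ = 0.576, σ = 0.208

The p-quantile of Normal(μ,σ) is μ + z_p·σ, with z_{0.34} = -0.4125 and z_{0.94} = 1.555.
Eliminate σ: μ = (z₂·x₁ − z₁·x₂)/(z₂ − z₁) = (1.555·0.49 − (-0.4125)·0.9)/1.967 = 0.576.
Then σ = (x₂ − x₁)/(z₂ − z₁) = (0.9 − 0.49)/1.967 = 0.208.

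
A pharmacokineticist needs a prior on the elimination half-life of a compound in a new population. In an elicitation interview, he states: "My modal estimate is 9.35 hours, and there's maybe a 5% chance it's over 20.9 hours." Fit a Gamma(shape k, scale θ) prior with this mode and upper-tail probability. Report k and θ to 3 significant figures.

Gamma(k,θ) with k>1 has mode (k−1)θ, so θ = 9.35/(k−1).
Need P(X < 20.9) = 0.95 with θ tied to k this way. Start at k = 2, θ = 9.35: P(X<20.9) ≈ 0.654.
Too low — raise k to concentrate. Iterating converges to k ≈ 5.25.
Then θ = 9.35/(5.25−1) ≈ 2.2.

k ≈ 5.25, θ ≈ 2.2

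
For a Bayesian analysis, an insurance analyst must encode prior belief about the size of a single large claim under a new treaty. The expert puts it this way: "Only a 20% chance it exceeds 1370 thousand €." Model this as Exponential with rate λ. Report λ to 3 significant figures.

λ ≈ 0.00117

P(T > 1370.0) = e^(−λ·1370.0) = 0.2, so λ = −ln(0.2)/1370.0 = 0.00117.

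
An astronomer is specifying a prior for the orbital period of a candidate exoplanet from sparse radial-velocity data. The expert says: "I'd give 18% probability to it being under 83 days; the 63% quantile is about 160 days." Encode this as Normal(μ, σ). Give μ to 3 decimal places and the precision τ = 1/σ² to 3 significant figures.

The p-quantile of Normal(μ,σ) is μ + z_p·σ, with z_{0.18} = -0.9154 and z_{0.63} = 0.3319.
Eliminate σ: μ = (z₂·x₁ − z₁·x₂)/(z₂ − z₁) = (0.3319·83 − (-0.9154)·160)/1.247 = 139.512.
Then σ = (x₂ − x₁)/(z₂ − z₁) = (160 − 83)/1.247 = 61.737.
Precision τ = 1/σ² = 1/61.74² = 0.000262.

μ = 139.512, τ = 0.000262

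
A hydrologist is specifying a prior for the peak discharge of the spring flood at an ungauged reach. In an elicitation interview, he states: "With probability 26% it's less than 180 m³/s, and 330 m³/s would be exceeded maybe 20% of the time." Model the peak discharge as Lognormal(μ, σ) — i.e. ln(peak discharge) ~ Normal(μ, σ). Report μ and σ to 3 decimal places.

If T ~ Lognormal(μ,σ) then ln T ~ Normal(μ,σ), so the p-quantile of ln T is μ + z_p·σ.
ln(180) = 5.193 and ln(330) = 5.799; z_{0.26} = -0.6433, z_{0.8} = 0.8416.
σ = (5.799 − 5.193)/(0.8416 − (-0.6433)) = 0.408.
μ = 5.193 − (-0.6433)·0.408 = 5.456.

μ ≈ 5.456, σ ≈ 0.408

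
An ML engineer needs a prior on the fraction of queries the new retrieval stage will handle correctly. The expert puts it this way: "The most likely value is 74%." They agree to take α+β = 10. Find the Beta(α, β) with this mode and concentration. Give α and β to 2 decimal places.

α = 6.92, β = 3.08

For α,β > 1 the Beta mode is (α−1)/(α+β−2). With α+β = 10, the mode is (α−1)/8.
Set (α−1)/8 = 0.74 → α = 1 + 0.74·8 = 6.92.
β = 10 − α = 3.08.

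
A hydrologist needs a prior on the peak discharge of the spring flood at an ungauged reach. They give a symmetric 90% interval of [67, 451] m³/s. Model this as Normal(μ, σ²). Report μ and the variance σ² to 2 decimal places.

A symmetric 90% interval runs μ ± z·σ with z = 1.645.
Half-width = 192, so σ = 192/1.645 = 116.728 and σ² = 13625.36.
μ is the interval midpoint, 259.00.

μ = 259.00, σ² = 13625.36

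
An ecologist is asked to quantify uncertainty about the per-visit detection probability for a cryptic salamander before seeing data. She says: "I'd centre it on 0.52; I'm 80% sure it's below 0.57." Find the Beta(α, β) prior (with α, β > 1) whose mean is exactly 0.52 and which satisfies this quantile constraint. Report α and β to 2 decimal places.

α ≈ 36.93, β ≈ 34.09

With mean 0.52 fixed, write α = 0.52s, β = 0.48s where s = α+β.
Need P(θ < 0.57) = 0.8 under Beta(0.52s, 0.48s). Normal approximation: (q−m)/√(m(1−m)/s) ≈ z_{0.8} = 0.842, so s ≈ 0.52·0.48·(0.842)²/(0.57−0.52)² = 70.7.
At s = 70.7: P(θ<0.57) ≈ 0.800. Adjusting to match 0.8 gives s ≈ 71.01.
So α = 0.52·71.01 ≈ 36.93, β = 0.48·71.01 ≈ 34.09.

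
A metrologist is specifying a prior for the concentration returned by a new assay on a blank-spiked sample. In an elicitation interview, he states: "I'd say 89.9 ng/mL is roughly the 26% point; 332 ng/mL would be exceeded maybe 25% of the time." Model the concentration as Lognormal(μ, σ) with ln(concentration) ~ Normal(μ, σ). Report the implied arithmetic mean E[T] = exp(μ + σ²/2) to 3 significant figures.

E[T] ≈ 278 ng/mL

If T ~ Lognormal(μ,σ) then ln T ~ Normal(μ,σ), so the p-quantile of ln T is μ + z_p·σ.
ln(89.9) = 4.499 and ln(332) = 5.805; z_{0.26} = -0.6433, z_{0.75} = 0.6745.
σ = (5.805 − 4.499)/(0.6745 − (-0.6433)) = 0.991.
μ = 4.499 − (-0.6433)·0.991 = 5.136.
E[T] = exp(μ + σ²/2) = exp(5.136 + 0.4914) = 278 ng/mL.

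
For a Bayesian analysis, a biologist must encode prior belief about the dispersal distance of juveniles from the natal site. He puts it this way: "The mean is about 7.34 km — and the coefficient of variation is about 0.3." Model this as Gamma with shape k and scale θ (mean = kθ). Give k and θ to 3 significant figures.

k ≈ 11.1, θ ≈ 0.661

For Gamma(k, scale θ): mean = kθ, variance = kθ², so CV = 1/√k.
CV = 0.3, hence k = 1/CV² = 11.1.
Then θ = mean/k = 7.34/11.1 = 0.661.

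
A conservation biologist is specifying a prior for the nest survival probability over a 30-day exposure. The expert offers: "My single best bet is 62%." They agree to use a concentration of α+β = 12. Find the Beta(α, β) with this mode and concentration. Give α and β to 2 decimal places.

For α,β > 1 the Beta mode is (α−1)/(α+β−2). With α+β = 12, the mode is (α−1)/10.
Set (α−1)/10 = 0.62 → α = 1 + 0.62·10 = 7.20.
β = 12 − α = 4.80.

α = 7.20, β = 4.80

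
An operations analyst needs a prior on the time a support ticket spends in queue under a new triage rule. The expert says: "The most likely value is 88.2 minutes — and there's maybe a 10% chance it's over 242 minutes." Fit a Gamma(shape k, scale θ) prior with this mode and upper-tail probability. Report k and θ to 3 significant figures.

Gamma(k,θ) with k>1 has mode (k−1)θ, so θ = 88.2/(k−1).
Need P(X < 242) = 0.9 with θ tied to k this way. Start at k = 2, θ = 88.2: P(X<242) ≈ 0.759.
Too low — raise k to concentrate. Iterating converges to k ≈ 2.88.
Then θ = 88.2/(2.88−1) ≈ 47.

k ≈ 2.88, θ ≈ 47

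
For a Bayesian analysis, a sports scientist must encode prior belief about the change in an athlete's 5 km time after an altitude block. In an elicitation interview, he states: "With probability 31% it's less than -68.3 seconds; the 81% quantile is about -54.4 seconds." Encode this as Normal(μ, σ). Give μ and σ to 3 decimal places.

μ = -63.283, σ = 10.118

The p-quantile of Normal(μ,σ) is μ + z_p·σ, with z_{0.31} = -0.4959 and z_{0.81} = 0.8779.
Eliminate σ: μ = (z₂·x₁ − z₁·x₂)/(z₂ − z₁) = (0.8779·-68.3 − (-0.4959)·-54.4)/1.374 = -63.283.
Then σ = (x₂ − x₁)/(z₂ − z₁) = (-54.4 − -68.3)/1.374 = 10.118.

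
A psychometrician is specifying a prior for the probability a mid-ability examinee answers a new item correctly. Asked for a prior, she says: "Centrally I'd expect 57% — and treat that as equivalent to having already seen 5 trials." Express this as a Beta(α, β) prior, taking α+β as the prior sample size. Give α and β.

Under the effective-sample-size interpretation, Beta(α, β) has prior mean α/(α+β) and prior sample size α+β.
So α+β = 5 and α/(α+β) = 0.57, giving α = 0.57·5 = 2.85 and β = 5 − 2.85 = 2.15.

α = 2.85, β = 2.15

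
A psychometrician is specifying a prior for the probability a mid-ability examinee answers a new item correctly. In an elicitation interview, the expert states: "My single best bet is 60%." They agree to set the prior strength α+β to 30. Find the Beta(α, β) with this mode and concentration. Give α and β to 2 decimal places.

α = 17.80, β = 12.20

For α,β > 1 the Beta mode is (α−1)/(α+β−2). With α+β = 30, the mode is (α−1)/28.
Set (α−1)/28 = 0.6 → α = 1 + 0.6·28 = 17.80.
β = 30 − α = 12.20.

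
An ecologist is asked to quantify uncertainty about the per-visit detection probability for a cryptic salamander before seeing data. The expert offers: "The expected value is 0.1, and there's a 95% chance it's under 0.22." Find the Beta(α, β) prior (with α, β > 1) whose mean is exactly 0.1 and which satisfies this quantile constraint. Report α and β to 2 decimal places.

With mean 0.1 fixed, write α = 0.1s, β = 0.9s where s = α+β.
Need P(θ < 0.22) = 0.95 under Beta(0.1s, 0.9s). Normal approximation: (q−m)/√(m(1−m)/s) ≈ z_{0.95} = 1.64, so s ≈ 0.1·0.9·(1.64)²/(0.22−0.1)² = 16.9.
At s = 16.9: P(θ<0.22) ≈ 0.931. Adjusting to match 0.95 gives s ≈ 22.02.
So α = 0.1·22.02 ≈ 2.20, β = 0.9·22.02 ≈ 19.81.

α ≈ 2.20, β ≈ 19.81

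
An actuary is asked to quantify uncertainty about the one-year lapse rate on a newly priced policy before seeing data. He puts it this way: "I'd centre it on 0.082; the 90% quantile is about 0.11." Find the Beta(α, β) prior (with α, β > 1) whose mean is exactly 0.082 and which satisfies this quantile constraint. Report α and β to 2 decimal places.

α ≈ 13.73, β ≈ 153.70

With mean 0.082 fixed, write α = 0.082s, β = 0.918s where s = α+β.
Need P(θ < 0.11) = 0.9 under Beta(0.082s, 0.918s). Normal approximation: (q−m)/√(m(1−m)/s) ≈ z_{0.9} = 1.28, so s ≈ 0.082·0.918·(1.28)²/(0.11−0.082)² = 157.7.
At s = 157.7: P(θ<0.11) ≈ 0.894. Adjusting to match 0.9 gives s ≈ 167.43.
So α = 0.082·167.43 ≈ 13.73, β = 0.918·167.43 ≈ 153.70.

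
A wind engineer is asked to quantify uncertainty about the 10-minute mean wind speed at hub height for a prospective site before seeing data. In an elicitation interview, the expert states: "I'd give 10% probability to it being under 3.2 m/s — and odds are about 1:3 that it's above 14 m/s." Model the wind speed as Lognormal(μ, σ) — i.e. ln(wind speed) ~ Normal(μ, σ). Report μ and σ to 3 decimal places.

μ ≈ 2.130, σ ≈ 0.755

If T ~ Lognormal(μ,σ) then ln T ~ Normal(μ,σ), so the p-quantile of ln T is μ + z_p·σ.
ln(3.2) = 1.163 and ln(14) = 2.639; z_{0.1} = -1.282, z_{0.75} = 0.6745.
σ = (2.639 − 1.163)/(0.6745 − (-1.282)) = 0.755.
μ = 1.163 − (-1.282)·0.755 = 2.130.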